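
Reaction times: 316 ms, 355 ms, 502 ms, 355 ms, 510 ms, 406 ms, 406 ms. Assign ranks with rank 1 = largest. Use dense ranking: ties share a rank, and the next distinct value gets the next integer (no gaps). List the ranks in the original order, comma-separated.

5, 4, 2, 4, 1, 3, 3

Sorted (descending): 510, 502, 406, 406, 355, 355, 316
The 2 values of 406 share dense rank 3.
The 2 values of 355 share dense rank 4.
Remaining distinct values take the next consecutive integers.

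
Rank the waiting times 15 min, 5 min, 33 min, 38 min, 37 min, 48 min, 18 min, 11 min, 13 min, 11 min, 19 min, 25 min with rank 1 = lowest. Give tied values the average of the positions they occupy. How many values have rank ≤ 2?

Sorted (ascending): 5, 11, 11, 13, 15, 18, 19, 25, 33, 37, 38, 48
The 2 values of 11 occupy positions 2–3 → average rank (2+3)/2 = 2.5.
Ranks ≤ 2: {1} → 1 value.

1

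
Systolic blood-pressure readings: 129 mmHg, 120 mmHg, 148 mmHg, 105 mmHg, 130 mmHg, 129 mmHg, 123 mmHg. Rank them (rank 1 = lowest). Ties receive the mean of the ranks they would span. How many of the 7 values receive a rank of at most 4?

3

Sorted (ascending): 105, 120, 123, 129, 129, 130, 148
The 2 values of 129 occupy positions 4–5 → average rank (4+5)/2 = 4.5.
Ranks ≤ 4: {1, 2, 3} → 3 values.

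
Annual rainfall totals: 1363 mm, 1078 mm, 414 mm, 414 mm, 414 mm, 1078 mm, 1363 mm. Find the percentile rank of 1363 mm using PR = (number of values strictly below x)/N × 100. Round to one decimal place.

71.4

N = 7.
Strictly below 1363: 5. Equal to 1363: 2.
PR = 5/7 × 100 = 71.4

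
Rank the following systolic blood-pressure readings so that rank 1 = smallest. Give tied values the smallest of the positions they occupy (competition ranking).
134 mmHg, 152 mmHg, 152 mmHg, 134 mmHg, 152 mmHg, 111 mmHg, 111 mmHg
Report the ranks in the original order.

Sorted (ascending): 111, 111, 134, 134, 152, 152, 152
The 2 values of 111 occupy positions 1–2 → each gets rank 1.
The 2 values of 134 occupy positions 3–4 → each gets rank 3.
The 3 values of 152 occupy positions 5–7 → each gets rank 5.

3, 5, 5, 3, 5, 1, 1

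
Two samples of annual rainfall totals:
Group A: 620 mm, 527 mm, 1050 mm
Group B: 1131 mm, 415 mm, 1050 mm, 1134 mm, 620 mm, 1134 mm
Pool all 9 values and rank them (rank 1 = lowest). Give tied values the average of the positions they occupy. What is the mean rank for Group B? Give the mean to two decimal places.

5.67

Sorted (ascending): 415, 527, 620, 620, 1050, 1050, 1131, 1134, 1134
The 2 values of 620 occupy positions 3–4 → average rank (3+4)/2 = 3.5.
The 2 values of 1050 occupy positions 5–6 → average rank (5+6)/2 = 5.5.
The 2 values of 1134 occupy positions 8–9 → average rank (8+9)/2 = 8.5.
Group B values → pooled ranks: 1131→7, 415→1, 1050→5.5, 1134→8.5, 620→3.5, 1134→8.5
Mean rank = (7 + 1 + 5.5 + 8.5 + 3.5 + 8.5) / 6 = 5.67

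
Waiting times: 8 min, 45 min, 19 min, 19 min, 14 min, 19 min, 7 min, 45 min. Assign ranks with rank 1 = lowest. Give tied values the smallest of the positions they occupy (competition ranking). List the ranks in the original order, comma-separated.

Sorted (ascending): 7, 8, 14, 19, 19, 19, 45, 45
The 3 values of 19 occupy positions 4–6 → each gets rank 4.
The 2 values of 45 occupy positions 7–8 → each gets rank 7.

2, 7, 4, 4, 3, 4, 1, 7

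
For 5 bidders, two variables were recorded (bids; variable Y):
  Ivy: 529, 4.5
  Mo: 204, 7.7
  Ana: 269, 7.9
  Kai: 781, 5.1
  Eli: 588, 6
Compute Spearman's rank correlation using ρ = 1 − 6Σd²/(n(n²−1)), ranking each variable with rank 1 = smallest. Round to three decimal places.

Ranks of variable 1: 3, 1, 2, 5, 4
Ranks of variable 2: 1, 4, 5, 2, 3
d = r₁ − r₂: 2, -3, -3, 3, 1
d²: 4, 9, 9, 9, 1; Σd² = 32
ρ = 1 − 6·32/(5·24) = 1 − 192/120 = -0.600

-0.600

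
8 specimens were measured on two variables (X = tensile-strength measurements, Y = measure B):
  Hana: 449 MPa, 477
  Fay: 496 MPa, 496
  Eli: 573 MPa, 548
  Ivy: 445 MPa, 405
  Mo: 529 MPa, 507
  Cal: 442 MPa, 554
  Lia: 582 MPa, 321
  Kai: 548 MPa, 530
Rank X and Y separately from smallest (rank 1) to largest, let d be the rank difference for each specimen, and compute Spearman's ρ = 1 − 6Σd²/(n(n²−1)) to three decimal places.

Ranks of variable 1: 3, 4, 7, 2, 5, 1, 8, 6
Ranks of variable 2: 3, 4, 7, 2, 5, 8, 1, 6
d = r₁ − r₂: 0, 0, 0, 0, 0, -7, 7, 0
d²: 0, 0, 0, 0, 0, 49, 49, 0; Σd² = 98
ρ = 1 − 6·98/(8·63) = 1 − 588/504 = -0.167

-0.167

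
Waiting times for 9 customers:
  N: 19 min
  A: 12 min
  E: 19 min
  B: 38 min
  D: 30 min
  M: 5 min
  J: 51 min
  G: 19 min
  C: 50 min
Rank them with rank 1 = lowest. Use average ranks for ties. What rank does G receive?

Sorted (ascending): 5, 12, 19, 19, 19, 30, 38, 50, 51
The 3 values of 19 occupy positions 3–5 → average rank 4.
G has value 19 min → rank 4.

4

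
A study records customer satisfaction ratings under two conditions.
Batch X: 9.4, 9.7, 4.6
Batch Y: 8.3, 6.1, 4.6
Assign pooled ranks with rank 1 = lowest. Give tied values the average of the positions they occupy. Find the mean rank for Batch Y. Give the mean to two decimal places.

Sorted (ascending): 4.6, 4.6, 6.1, 8.3, 9.4, 9.7
The 2 values of 4.6 occupy positions 1–2 → average rank (1+2)/2 = 1.5.
Batch Y values → pooled ranks: 8.3→4, 6.1→3, 4.6→1.5
Mean rank = (4 + 3 + 1.5) / 3 = 2.83

2.83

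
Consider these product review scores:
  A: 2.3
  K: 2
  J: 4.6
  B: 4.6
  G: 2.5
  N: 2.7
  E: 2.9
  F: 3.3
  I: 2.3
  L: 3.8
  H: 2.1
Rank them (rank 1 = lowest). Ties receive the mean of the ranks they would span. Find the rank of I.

3.5

Sorted (ascending): 2, 2.1, 2.3, 2.3, 2.5, 2.7, 2.9, 3.3, 3.8, 4.6, 4.6
The 2 values of 2.3 occupy positions 3–4 → average rank (3+4)/2 = 3.5.
The 2 values of 4.6 occupy positions 10–11 → average rank (10+11)/2 = 10.5.
I has value 2.3 → rank 3.5.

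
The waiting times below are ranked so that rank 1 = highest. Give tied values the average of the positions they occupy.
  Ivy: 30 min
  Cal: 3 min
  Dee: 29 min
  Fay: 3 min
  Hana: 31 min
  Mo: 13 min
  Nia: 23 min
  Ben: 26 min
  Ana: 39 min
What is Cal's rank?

Sorted (descending): 39, 31, 30, 29, 26, 23, 13, 3, 3
The 2 values of 3 occupy positions 8–9 → average rank (8+9)/2 = 8.5.
Cal has value 3 min → rank 8.5.

8.5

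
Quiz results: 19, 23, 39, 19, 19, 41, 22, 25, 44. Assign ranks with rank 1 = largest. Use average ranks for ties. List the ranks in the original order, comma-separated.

8, 5, 3, 8, 8, 2, 6, 4, 1

Sorted (descending): 44, 41, 39, 25, 23, 22, 19, 19, 19
The 3 values of 19 occupy positions 7–9 → average rank 8.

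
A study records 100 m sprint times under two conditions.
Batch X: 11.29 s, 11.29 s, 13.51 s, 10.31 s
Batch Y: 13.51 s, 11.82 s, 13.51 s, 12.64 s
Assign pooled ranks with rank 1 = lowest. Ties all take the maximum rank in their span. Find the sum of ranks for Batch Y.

Sorted (ascending): 10.31, 11.29, 11.29, 11.82, 12.64, 13.51, 13.51, 13.51
The 2 values of 11.29 occupy positions 2–3 → each gets rank 3.
The 3 values of 13.51 occupy positions 6–8 → each gets rank 8.
Batch Y values → pooled ranks: 13.51→8, 11.82→4, 13.51→8, 12.64→5
Rank sum = 8 + 4 + 8 + 5 = 25

25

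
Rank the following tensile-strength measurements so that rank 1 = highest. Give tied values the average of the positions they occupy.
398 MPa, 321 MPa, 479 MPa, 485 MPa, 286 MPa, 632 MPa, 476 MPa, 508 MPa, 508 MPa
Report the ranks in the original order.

Sorted (descending): 632, 508, 508, 485, 479, 476, 398, 321, 286
The 2 values of 508 occupy positions 2–3 → average rank (2+3)/2 = 2.5.

7, 8, 5, 4, 9, 1, 6, 2.5, 2.5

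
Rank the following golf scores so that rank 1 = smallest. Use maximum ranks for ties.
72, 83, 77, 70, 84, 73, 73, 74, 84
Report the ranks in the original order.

2, 7, 6, 1, 9, 4, 4, 5, 9

Sorted (ascending): 70, 72, 73, 73, 74, 77, 83, 84, 84
The 2 values of 73 occupy positions 3–4 → each gets rank 4.
The 2 values of 84 occupy positions 8–9 → each gets rank 9.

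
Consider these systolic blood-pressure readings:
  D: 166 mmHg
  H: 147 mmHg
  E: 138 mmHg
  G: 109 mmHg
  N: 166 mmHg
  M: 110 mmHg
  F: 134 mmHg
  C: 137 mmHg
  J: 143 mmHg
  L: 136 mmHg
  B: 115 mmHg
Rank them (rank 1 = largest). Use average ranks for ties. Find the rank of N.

1.5

Sorted (descending): 166, 166, 147, 143, 138, 137, 136, 134, 115, 110, 109
The 2 values of 166 occupy positions 1–2 → average rank (1+2)/2 = 1.5.
N has value 166 mmHg → rank 1.5.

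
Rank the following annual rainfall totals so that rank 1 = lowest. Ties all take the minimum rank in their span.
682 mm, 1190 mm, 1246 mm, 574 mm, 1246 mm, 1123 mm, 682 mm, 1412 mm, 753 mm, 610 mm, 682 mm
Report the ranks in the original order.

Sorted (ascending): 574, 610, 682, 682, 682, 753, 1123, 1190, 1246, 1246, 1412
The 3 values of 682 occupy positions 3–5 → each gets rank 3.
The 2 values of 1246 occupy positions 9–10 → each gets rank 9.

3, 8, 9, 1, 9, 7, 3, 11, 6, 2, 3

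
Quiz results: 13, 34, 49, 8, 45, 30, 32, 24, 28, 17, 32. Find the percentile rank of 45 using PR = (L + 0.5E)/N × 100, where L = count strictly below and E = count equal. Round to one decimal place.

N = 11.
Strictly below 45: 9. Equal to 45: 1.
PR = (9 + 0.5·1)/11 × 100 = 86.4

86.4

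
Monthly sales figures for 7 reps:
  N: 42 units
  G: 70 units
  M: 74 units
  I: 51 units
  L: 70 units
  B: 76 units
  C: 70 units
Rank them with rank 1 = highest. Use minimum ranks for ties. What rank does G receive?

Sorted (descending): 76, 74, 70, 70, 70, 51, 42
The 3 values of 70 occupy positions 3–5 → each gets rank 3.
G has value 70 units → rank 3.

3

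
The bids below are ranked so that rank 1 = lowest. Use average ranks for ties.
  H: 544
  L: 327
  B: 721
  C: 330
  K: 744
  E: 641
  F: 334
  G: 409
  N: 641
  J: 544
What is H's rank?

5.5

Sorted (ascending): 327, 330, 334, 409, 544, 544, 641, 641, 721, 744
The 2 values of 544 occupy positions 5–6 → average rank (5+6)/2 = 5.5.
The 2 values of 641 occupy positions 7–8 → average rank (7+8)/2 = 7.5.
H has value 544 → rank 5.5.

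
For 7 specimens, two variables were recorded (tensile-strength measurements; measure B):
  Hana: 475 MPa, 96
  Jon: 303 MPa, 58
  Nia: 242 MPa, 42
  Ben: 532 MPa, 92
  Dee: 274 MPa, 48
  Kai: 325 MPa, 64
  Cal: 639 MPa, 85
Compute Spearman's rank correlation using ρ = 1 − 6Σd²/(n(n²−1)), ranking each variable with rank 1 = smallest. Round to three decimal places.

0.857

Ranks of variable 1: 5, 3, 1, 6, 2, 4, 7
Ranks of variable 2: 7, 3, 1, 6, 2, 4, 5
d = r₁ − r₂: -2, 0, 0, 0, 0, 0, 2
d²: 4, 0, 0, 0, 0, 0, 4; Σd² = 8
ρ = 1 − 6·8/(7·48) = 1 − 48/336 = 0.857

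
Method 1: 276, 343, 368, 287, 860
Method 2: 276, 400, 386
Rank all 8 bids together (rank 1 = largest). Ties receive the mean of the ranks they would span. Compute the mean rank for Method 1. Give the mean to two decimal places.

Sorted (descending): 860, 400, 386, 368, 343, 287, 276, 276
The 2 values of 276 occupy positions 7–8 → average rank (7+8)/2 = 7.5.
Method 1 values → pooled ranks: 276→7.5, 343→5, 368→4, 287→6, 860→1
Mean rank = (7.5 + 5 + 4 + 6 + 1) / 5 = 4.70

4.70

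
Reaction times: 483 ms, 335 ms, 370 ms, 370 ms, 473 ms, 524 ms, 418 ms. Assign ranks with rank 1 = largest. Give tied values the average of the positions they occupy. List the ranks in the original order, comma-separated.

2, 7, 5.5, 5.5, 3, 1, 4

Sorted (descending): 524, 483, 473, 418, 370, 370, 335
The 2 values of 370 occupy positions 5–6 → average rank (5+6)/2 = 5.5.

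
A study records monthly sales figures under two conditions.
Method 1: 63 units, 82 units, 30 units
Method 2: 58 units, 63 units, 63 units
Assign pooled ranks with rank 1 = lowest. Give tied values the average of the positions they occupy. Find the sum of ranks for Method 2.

Sorted (ascending): 30, 58, 63, 63, 63, 82
The 3 values of 63 occupy positions 3–5 → average rank 4.
Method 2 values → pooled ranks: 58→2, 63→4, 63→4
Rank sum = 2 + 4 + 4 = 10

10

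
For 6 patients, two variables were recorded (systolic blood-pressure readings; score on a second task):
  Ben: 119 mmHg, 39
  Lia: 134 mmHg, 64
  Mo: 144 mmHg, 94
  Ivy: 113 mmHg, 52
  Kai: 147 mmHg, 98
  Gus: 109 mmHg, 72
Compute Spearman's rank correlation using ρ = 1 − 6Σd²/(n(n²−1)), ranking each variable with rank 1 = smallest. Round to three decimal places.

Ranks of variable 1: 3, 4, 5, 2, 6, 1
Ranks of variable 2: 1, 3, 5, 2, 6, 4
d = r₁ − r₂: 2, 1, 0, 0, 0, -3
d²: 4, 1, 0, 0, 0, 9; Σd² = 14
ρ = 1 − 6·14/(6·35) = 1 − 84/210 = 0.600

0.600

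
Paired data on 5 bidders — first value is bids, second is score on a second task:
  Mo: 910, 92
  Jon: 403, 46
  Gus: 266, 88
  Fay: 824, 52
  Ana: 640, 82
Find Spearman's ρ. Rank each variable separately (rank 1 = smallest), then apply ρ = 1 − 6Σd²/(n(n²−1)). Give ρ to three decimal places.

0.300

Ranks of variable 1: 5, 2, 1, 4, 3
Ranks of variable 2: 5, 1, 4, 2, 3
d = r₁ − r₂: 0, 1, -3, 2, 0
d²: 0, 1, 9, 4, 0; Σd² = 14
ρ = 1 − 6·14/(5·24) = 1 − 84/120 = 0.300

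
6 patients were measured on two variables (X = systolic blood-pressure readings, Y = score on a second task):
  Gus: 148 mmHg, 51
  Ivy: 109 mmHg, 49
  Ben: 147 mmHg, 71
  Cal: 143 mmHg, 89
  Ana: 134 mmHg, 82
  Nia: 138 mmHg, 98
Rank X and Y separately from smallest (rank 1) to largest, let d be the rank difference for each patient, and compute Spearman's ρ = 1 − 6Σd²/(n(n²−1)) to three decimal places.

0.029

Ranks of variable 1: 6, 1, 5, 4, 2, 3
Ranks of variable 2: 2, 1, 3, 5, 4, 6
d = r₁ − r₂: 4, 0, 2, -1, -2, -3
d²: 16, 0, 4, 1, 4, 9; Σd² = 34
ρ = 1 − 6·34/(6·35) = 1 − 204/210 = 0.029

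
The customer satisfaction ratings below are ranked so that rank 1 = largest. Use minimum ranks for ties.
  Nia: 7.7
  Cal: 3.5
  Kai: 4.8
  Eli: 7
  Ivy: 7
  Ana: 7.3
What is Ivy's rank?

3

Sorted (descending): 7.7, 7.3, 7, 7, 4.8, 3.5
The 2 values of 7 occupy positions 3–4 → each gets rank 3.
Ivy has value 7 → rank 3.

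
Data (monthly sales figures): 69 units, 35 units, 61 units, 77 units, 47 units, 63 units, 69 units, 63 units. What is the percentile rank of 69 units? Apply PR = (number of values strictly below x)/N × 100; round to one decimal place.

62.5

N = 8.
Strictly below 69: 5. Equal to 69: 2.
PR = 5/8 × 100 = 62.5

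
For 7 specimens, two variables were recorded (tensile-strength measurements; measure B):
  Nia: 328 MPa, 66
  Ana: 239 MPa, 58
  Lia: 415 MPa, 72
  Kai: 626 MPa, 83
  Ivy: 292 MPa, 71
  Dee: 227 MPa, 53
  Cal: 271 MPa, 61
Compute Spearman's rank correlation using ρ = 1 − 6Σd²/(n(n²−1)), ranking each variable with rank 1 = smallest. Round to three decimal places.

0.964

Ranks of variable 1: 5, 2, 6, 7, 4, 1, 3
Ranks of variable 2: 4, 2, 6, 7, 5, 1, 3
d = r₁ − r₂: 1, 0, 0, 0, -1, 0, 0
d²: 1, 0, 0, 0, 1, 0, 0; Σd² = 2
ρ = 1 − 6·2/(7·48) = 1 − 12/336 = 0.964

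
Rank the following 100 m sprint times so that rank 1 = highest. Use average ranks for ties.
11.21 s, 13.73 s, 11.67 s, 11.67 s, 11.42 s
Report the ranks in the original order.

5, 1, 2.5, 2.5, 4

Sorted (descending): 13.73, 11.67, 11.67, 11.42, 11.21
The 2 values of 11.67 occupy positions 2–3 → average rank (2+3)/2 = 2.5.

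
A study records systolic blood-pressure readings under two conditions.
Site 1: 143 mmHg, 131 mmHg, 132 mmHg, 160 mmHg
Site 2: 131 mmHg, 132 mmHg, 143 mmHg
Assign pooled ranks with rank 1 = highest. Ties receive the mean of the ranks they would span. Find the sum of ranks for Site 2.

Sorted (descending): 160, 143, 143, 132, 132, 131, 131
The 2 values of 143 occupy positions 2–3 → average rank (2+3)/2 = 2.5.
The 2 values of 132 occupy positions 4–5 → average rank (4+5)/2 = 4.5.
The 2 values of 131 occupy positions 6–7 → average rank (6+7)/2 = 6.5.
Site 2 values → pooled ranks: 131→6.5, 132→4.5, 143→2.5
Rank sum = 6.5 + 4.5 + 2.5 = 13.5

13.5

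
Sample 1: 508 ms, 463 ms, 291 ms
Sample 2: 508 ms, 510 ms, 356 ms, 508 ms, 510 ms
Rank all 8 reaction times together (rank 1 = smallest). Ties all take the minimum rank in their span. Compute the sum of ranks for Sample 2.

24

Sorted (ascending): 291, 356, 463, 508, 508, 508, 510, 510
The 3 values of 508 occupy positions 4–6 → each gets rank 4.
The 2 values of 510 occupy positions 7–8 → each gets rank 7.
Sample 2 values → pooled ranks: 508→4, 510→7, 356→2, 508→4, 510→7
Rank sum = 4 + 7 + 2 + 4 + 7 = 24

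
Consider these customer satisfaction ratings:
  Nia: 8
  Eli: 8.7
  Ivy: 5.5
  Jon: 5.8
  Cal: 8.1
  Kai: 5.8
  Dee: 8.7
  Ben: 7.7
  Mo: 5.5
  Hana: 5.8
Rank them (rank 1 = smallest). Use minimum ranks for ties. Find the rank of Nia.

Sorted (ascending): 5.5, 5.5, 5.8, 5.8, 5.8, 7.7, 8, 8.1, 8.7, 8.7
The 2 values of 5.5 occupy positions 1–2 → each gets rank 1.
The 3 values of 5.8 occupy positions 3–5 → each gets rank 3.
The 2 values of 8.7 occupy positions 9–10 → each gets rank 9.
Nia has value 8 → rank 7.

7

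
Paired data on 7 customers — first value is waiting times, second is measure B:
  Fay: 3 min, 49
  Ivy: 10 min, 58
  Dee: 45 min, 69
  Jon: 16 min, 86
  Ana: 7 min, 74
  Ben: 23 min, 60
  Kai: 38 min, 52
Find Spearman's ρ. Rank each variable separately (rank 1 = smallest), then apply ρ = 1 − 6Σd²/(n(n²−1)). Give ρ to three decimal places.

Ranks of variable 1: 1, 3, 7, 4, 2, 5, 6
Ranks of variable 2: 1, 3, 5, 7, 6, 4, 2
d = r₁ − r₂: 0, 0, 2, -3, -4, 1, 4
d²: 0, 0, 4, 9, 16, 1, 16; Σd² = 46
ρ = 1 − 6·46/(7·48) = 1 − 276/336 = 0.179

0.179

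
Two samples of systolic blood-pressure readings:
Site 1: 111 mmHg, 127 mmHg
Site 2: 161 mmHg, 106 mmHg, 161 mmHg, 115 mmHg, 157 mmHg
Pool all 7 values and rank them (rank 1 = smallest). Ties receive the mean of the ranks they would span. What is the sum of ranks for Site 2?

Sorted (ascending): 106, 111, 115, 127, 157, 161, 161
The 2 values of 161 occupy positions 6–7 → average rank (6+7)/2 = 6.5.
Site 2 values → pooled ranks: 161→6.5, 106→1, 161→6.5, 115→3, 157→5
Rank sum = 6.5 + 1 + 6.5 + 3 + 5 = 22

22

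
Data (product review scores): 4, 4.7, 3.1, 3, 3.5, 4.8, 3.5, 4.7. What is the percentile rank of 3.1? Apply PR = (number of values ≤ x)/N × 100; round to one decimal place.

N = 8.
Strictly below 3.1: 1. Equal to 3.1: 1.
PR = 2/8 × 100 = 25.0

25.0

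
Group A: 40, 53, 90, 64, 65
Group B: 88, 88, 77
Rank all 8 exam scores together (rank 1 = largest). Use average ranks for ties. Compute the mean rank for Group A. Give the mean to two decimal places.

Sorted (descending): 90, 88, 88, 77, 65, 64, 53, 40
The 2 values of 88 occupy positions 2–3 → average rank (2+3)/2 = 2.5.
Group A values → pooled ranks: 40→8, 53→7, 90→1, 64→6, 65→5
Mean rank = (8 + 7 + 1 + 6 + 5) / 5 = 5.40

5.40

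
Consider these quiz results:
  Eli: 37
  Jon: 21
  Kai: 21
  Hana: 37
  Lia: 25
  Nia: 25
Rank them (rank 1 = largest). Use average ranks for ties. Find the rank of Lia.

Sorted (descending): 37, 37, 25, 25, 21, 21
The 2 values of 37 occupy positions 1–2 → average rank (1+2)/2 = 1.5.
The 2 values of 25 occupy positions 3–4 → average rank (3+4)/2 = 3.5.
The 2 values of 21 occupy positions 5–6 → average rank (5+6)/2 = 5.5.
Lia has value 25 → rank 3.5.

3.5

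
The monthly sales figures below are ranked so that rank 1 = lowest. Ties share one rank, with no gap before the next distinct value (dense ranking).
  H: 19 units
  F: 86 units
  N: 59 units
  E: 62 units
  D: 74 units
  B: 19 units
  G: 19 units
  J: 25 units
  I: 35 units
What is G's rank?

1

Sorted (ascending): 19, 19, 19, 25, 35, 59, 62, 74, 86
The 3 values of 19 share dense rank 1.
Remaining distinct values take the next consecutive integers.
G has value 19 units → rank 1.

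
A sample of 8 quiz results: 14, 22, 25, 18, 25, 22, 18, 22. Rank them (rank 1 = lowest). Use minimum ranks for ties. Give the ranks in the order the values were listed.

1, 4, 7, 2, 7, 4, 2, 4

Sorted (ascending): 14, 18, 18, 22, 22, 22, 25, 25
The 2 values of 18 occupy positions 2–3 → each gets rank 2.
The 3 values of 22 occupy positions 4–6 → each gets rank 4.
The 2 values of 25 occupy positions 7–8 → each gets rank 7.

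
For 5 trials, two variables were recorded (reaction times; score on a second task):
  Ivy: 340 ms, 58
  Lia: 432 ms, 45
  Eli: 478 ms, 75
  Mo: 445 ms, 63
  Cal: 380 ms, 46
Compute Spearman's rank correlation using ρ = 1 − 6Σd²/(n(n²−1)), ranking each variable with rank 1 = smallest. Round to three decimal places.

0.600

Ranks of variable 1: 1, 3, 5, 4, 2
Ranks of variable 2: 3, 1, 5, 4, 2
d = r₁ − r₂: -2, 2, 0, 0, 0
d²: 4, 4, 0, 0, 0; Σd² = 8
ρ = 1 − 6·8/(5·24) = 1 − 48/120 = 0.600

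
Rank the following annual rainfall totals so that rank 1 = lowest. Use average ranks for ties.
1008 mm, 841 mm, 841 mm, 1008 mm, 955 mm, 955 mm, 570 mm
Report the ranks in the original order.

Sorted (ascending): 570, 841, 841, 955, 955, 1008, 1008
The 2 values of 841 occupy positions 2–3 → average rank (2+3)/2 = 2.5.
The 2 values of 955 occupy positions 4–5 → average rank (4+5)/2 = 4.5.
The 2 values of 1008 occupy positions 6–7 → average rank (6+7)/2 = 6.5.

6.5, 2.5, 2.5, 6.5, 4.5, 4.5, 1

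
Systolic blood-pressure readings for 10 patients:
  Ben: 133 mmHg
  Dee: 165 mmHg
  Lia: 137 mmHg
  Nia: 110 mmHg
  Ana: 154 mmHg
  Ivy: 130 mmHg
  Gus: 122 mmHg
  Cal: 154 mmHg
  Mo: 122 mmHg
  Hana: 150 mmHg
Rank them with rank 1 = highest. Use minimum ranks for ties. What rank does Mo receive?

Sorted (descending): 165, 154, 154, 150, 137, 133, 130, 122, 122, 110
The 2 values of 154 occupy positions 2–3 → each gets rank 2.
The 2 values of 122 occupy positions 8–9 → each gets rank 8.
Mo has value 122 mmHg → rank 8.

8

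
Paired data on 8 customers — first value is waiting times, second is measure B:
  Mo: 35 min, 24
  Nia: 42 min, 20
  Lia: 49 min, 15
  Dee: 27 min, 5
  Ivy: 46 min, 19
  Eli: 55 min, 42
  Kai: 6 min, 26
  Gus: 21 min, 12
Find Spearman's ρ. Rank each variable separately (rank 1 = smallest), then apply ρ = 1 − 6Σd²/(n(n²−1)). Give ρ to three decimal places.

Ranks of variable 1: 4, 5, 7, 3, 6, 8, 1, 2
Ranks of variable 2: 6, 5, 3, 1, 4, 8, 7, 2
d = r₁ − r₂: -2, 0, 4, 2, 2, 0, -6, 0
d²: 4, 0, 16, 4, 4, 0, 36, 0; Σd² = 64
ρ = 1 − 6·64/(8·63) = 1 − 384/504 = 0.238

0.238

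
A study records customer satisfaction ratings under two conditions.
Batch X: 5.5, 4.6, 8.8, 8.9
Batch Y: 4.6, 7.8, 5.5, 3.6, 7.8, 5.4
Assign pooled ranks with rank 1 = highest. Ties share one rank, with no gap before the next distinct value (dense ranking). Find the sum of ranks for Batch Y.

28

Sorted (descending): 8.9, 8.8, 7.8, 7.8, 5.5, 5.5, 5.4, 4.6, 4.6, 3.6
The 2 values of 7.8 share dense rank 3.
The 2 values of 5.5 share dense rank 4.
The 2 values of 4.6 share dense rank 6.
Remaining distinct values take the next consecutive integers.
Batch Y values → pooled ranks: 4.6→6, 7.8→3, 5.5→4, 3.6→7, 7.8→3, 5.4→5
Rank sum = 6 + 3 + 4 + 7 + 3 + 5 = 28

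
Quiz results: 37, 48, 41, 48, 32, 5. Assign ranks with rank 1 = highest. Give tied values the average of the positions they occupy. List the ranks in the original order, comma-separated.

Sorted (descending): 48, 48, 41, 37, 32, 5
The 2 values of 48 occupy positions 1–2 → average rank (1+2)/2 = 1.5.

4, 1.5, 3, 1.5, 5, 6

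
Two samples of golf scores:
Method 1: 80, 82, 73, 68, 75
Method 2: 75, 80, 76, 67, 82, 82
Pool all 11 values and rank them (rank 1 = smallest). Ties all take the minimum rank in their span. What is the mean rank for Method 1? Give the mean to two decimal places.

5.00

Sorted (ascending): 67, 68, 73, 75, 75, 76, 80, 80, 82, 82, 82
The 2 values of 75 occupy positions 4–5 → each gets rank 4.
The 2 values of 80 occupy positions 7–8 → each gets rank 7.
The 3 values of 82 occupy positions 9–11 → each gets rank 9.
Method 1 values → pooled ranks: 80→7, 82→9, 73→3, 68→2, 75→4
Mean rank = (7 + 9 + 3 + 2 + 4) / 5 = 5.00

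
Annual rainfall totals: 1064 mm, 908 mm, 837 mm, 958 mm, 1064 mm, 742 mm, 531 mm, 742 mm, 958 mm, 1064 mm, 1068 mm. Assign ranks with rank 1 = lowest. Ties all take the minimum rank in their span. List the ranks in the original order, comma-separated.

Sorted (ascending): 531, 742, 742, 837, 908, 958, 958, 1064, 1064, 1064, 1068
The 2 values of 742 occupy positions 2–3 → each gets rank 2.
The 2 values of 958 occupy positions 6–7 → each gets rank 6.
The 3 values of 1064 occupy positions 8–10 → each gets rank 8.

8, 5, 4, 6, 8, 2, 1, 2, 6, 8, 11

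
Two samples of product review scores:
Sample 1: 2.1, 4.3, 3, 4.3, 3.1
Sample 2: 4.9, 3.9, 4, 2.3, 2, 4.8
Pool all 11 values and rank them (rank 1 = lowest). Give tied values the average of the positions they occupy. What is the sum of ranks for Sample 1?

Sorted (ascending): 2, 2.1, 2.3, 3, 3.1, 3.9, 4, 4.3, 4.3, 4.8, 4.9
The 2 values of 4.3 occupy positions 8–9 → average rank (8+9)/2 = 8.5.
Sample 1 values → pooled ranks: 2.1→2, 4.3→8.5, 3→4, 4.3→8.5, 3.1→5
Rank sum = 2 + 8.5 + 4 + 8.5 + 5 = 28

28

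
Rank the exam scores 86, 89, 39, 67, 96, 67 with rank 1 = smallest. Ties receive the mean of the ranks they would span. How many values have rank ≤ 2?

1

Sorted (ascending): 39, 67, 67, 86, 89, 96
The 2 values of 67 occupy positions 2–3 → average rank (2+3)/2 = 2.5.
Ranks ≤ 2: {1} → 1 value.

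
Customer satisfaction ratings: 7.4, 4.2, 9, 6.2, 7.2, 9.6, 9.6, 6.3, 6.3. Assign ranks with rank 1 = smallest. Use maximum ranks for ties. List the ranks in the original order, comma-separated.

6, 1, 7, 2, 5, 9, 9, 4, 4

Sorted (ascending): 4.2, 6.2, 6.3, 6.3, 7.2, 7.4, 9, 9.6, 9.6
The 2 values of 6.3 occupy positions 3–4 → each gets rank 4.
The 2 values of 9.6 occupy positions 8–9 → each gets rank 9.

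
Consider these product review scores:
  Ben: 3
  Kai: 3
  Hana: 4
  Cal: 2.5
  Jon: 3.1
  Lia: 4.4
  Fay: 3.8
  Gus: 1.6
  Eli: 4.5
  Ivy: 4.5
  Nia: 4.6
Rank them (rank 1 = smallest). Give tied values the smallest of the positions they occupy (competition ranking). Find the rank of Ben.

3

Sorted (ascending): 1.6, 2.5, 3, 3, 3.1, 3.8, 4, 4.4, 4.5, 4.5, 4.6
The 2 values of 3 occupy positions 3–4 → each gets rank 3.
The 2 values of 4.5 occupy positions 9–10 → each gets rank 9.
Ben has value 3 → rank 3.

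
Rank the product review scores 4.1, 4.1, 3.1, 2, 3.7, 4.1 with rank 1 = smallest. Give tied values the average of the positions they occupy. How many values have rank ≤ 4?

Sorted (ascending): 2, 3.1, 3.7, 4.1, 4.1, 4.1
The 3 values of 4.1 occupy positions 4–6 → average rank 5.
Ranks ≤ 4: {1, 2, 3} → 3 values.

3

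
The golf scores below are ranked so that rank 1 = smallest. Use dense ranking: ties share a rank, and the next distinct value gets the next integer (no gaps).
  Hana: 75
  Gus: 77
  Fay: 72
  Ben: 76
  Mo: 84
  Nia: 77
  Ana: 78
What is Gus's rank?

4

Sorted (ascending): 72, 75, 76, 77, 77, 78, 84
The 2 values of 77 share dense rank 4.
Remaining distinct values take the next consecutive integers.
Gus has value 77 → rank 4.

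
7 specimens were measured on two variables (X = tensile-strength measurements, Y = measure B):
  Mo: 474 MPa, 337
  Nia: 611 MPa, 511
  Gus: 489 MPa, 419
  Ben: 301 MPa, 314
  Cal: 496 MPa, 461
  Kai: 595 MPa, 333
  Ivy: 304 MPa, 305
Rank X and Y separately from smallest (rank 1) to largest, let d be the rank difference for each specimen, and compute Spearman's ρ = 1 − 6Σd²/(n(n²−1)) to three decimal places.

Ranks of variable 1: 3, 7, 4, 1, 5, 6, 2
Ranks of variable 2: 4, 7, 5, 2, 6, 3, 1
d = r₁ − r₂: -1, 0, -1, -1, -1, 3, 1
d²: 1, 0, 1, 1, 1, 9, 1; Σd² = 14
ρ = 1 − 6·14/(7·48) = 1 − 84/336 = 0.750

0.750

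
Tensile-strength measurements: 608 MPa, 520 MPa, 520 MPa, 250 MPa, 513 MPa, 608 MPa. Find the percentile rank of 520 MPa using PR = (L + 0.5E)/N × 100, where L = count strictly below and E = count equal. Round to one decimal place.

50.0

N = 6.
Strictly below 520: 2. Equal to 520: 2.
PR = (2 + 0.5·2)/6 × 100 = 50.0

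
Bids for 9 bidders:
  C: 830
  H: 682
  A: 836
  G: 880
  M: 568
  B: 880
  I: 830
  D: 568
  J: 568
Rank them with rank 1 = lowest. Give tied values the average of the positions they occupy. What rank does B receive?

8.5

Sorted (ascending): 568, 568, 568, 682, 830, 830, 836, 880, 880
The 3 values of 568 occupy positions 1–3 → average rank 2.
The 2 values of 830 occupy positions 5–6 → average rank (5+6)/2 = 5.5.
The 2 values of 880 occupy positions 8–9 → average rank (8+9)/2 = 8.5.
B has value 880 → rank 8.5.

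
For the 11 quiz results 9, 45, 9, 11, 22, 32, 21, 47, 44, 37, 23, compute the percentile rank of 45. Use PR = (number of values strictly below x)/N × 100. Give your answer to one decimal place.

81.8

N = 11.
Strictly below 45: 9. Equal to 45: 1.
PR = 9/11 × 100 = 81.8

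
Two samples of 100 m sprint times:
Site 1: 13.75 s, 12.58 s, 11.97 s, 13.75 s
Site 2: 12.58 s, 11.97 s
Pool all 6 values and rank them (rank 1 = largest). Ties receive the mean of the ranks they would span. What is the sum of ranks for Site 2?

Sorted (descending): 13.75, 13.75, 12.58, 12.58, 11.97, 11.97
The 2 values of 13.75 occupy positions 1–2 → average rank (1+2)/2 = 1.5.
The 2 values of 12.58 occupy positions 3–4 → average rank (3+4)/2 = 3.5.
The 2 values of 11.97 occupy positions 5–6 → average rank (5+6)/2 = 5.5.
Site 2 values → pooled ranks: 12.58→3.5, 11.97→5.5
Rank sum = 3.5 + 5.5 = 9

9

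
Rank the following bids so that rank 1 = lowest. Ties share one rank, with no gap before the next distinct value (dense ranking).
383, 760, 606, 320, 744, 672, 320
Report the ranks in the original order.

2, 6, 3, 1, 5, 4, 1

Sorted (ascending): 320, 320, 383, 606, 672, 744, 760
The 2 values of 320 share dense rank 1.
Remaining distinct values take the next consecutive integers.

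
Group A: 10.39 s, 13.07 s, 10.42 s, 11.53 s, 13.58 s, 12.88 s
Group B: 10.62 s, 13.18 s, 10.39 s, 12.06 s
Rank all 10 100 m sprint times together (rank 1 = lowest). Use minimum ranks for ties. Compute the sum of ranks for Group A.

Sorted (ascending): 10.39, 10.39, 10.42, 10.62, 11.53, 12.06, 12.88, 13.07, 13.18, 13.58
The 2 values of 10.39 occupy positions 1–2 → each gets rank 1.
Group A values → pooled ranks: 10.39→1, 13.07→8, 10.42→3, 11.53→5, 13.58→10, 12.88→7
Rank sum = 1 + 8 + 3 + 5 + 10 + 7 = 34

34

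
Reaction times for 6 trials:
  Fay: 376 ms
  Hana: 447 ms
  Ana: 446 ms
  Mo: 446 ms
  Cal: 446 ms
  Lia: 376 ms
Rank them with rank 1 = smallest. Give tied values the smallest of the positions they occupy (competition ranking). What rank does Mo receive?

Sorted (ascending): 376, 376, 446, 446, 446, 447
The 2 values of 376 occupy positions 1–2 → each gets rank 1.
The 3 values of 446 occupy positions 3–5 → each gets rank 3.
Mo has value 446 ms → rank 3.

3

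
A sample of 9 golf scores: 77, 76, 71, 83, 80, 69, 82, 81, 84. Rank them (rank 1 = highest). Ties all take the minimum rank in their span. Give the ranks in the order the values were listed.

Sorted (descending): 84, 83, 82, 81, 80, 77, 76, 71, 69
No ties — each value takes its position as its rank.

6, 7, 8, 2, 5, 9, 3, 4, 1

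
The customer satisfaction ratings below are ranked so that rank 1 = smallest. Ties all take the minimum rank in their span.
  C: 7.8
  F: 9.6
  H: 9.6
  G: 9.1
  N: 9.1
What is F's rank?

4

Sorted (ascending): 7.8, 9.1, 9.1, 9.6, 9.6
The 2 values of 9.1 occupy positions 2–3 → each gets rank 2.
The 2 values of 9.6 occupy positions 4–5 → each gets rank 4.
F has value 9.6 → rank 4.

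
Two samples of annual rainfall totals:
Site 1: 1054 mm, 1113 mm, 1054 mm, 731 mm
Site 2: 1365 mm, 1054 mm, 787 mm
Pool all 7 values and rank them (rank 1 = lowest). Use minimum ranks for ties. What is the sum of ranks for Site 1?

Sorted (ascending): 731, 787, 1054, 1054, 1054, 1113, 1365
The 3 values of 1054 occupy positions 3–5 → each gets rank 3.
Site 1 values → pooled ranks: 1054→3, 1113→6, 1054→3, 731→1
Rank sum = 3 + 6 + 3 + 1 = 13

13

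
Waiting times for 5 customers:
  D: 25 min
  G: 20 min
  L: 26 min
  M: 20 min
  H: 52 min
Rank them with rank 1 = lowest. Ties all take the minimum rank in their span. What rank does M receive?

1

Sorted (ascending): 20, 20, 25, 26, 52
The 2 values of 20 occupy positions 1–2 → each gets rank 1.
M has value 20 min → rank 1.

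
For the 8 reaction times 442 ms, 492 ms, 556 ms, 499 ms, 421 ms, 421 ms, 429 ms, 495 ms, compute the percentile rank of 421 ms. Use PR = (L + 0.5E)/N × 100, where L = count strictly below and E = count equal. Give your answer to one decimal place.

N = 8.
Strictly below 421: 0. Equal to 421: 2.
PR = (0 + 0.5·2)/8 × 100 = 12.5

12.5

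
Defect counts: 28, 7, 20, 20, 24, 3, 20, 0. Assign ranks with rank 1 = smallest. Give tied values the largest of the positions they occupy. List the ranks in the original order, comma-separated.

Sorted (ascending): 0, 3, 7, 20, 20, 20, 24, 28
The 3 values of 20 occupy positions 4–6 → each gets rank 6.

8, 3, 6, 6, 7, 2, 6, 1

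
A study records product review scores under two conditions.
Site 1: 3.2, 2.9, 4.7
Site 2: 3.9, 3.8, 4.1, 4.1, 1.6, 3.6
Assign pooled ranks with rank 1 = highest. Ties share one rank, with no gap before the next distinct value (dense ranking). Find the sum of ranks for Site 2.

24

Sorted (descending): 4.7, 4.1, 4.1, 3.9, 3.8, 3.6, 3.2, 2.9, 1.6
The 2 values of 4.1 share dense rank 2.
Remaining distinct values take the next consecutive integers.
Site 2 values → pooled ranks: 3.9→3, 3.8→4, 4.1→2, 4.1→2, 1.6→8, 3.6→5
Rank sum = 3 + 4 + 2 + 2 + 8 + 5 = 24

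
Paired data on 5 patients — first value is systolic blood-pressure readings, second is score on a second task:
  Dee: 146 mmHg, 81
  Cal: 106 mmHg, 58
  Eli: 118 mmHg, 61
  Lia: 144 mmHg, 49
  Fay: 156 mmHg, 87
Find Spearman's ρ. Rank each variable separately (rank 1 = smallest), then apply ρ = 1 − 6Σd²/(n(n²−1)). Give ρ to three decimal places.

Ranks of variable 1: 4, 1, 2, 3, 5
Ranks of variable 2: 4, 2, 3, 1, 5
d = r₁ − r₂: 0, -1, -1, 2, 0
d²: 0, 1, 1, 4, 0; Σd² = 6
ρ = 1 − 6·6/(5·24) = 1 − 36/120 = 0.700

0.700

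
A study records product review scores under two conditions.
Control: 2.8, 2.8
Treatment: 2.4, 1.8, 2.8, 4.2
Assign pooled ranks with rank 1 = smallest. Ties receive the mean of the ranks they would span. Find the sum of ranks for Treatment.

Sorted (ascending): 1.8, 2.4, 2.8, 2.8, 2.8, 4.2
The 3 values of 2.8 occupy positions 3–5 → average rank 4.
Treatment values → pooled ranks: 2.4→2, 1.8→1, 2.8→4, 4.2→6
Rank sum = 2 + 1 + 4 + 6 = 13

13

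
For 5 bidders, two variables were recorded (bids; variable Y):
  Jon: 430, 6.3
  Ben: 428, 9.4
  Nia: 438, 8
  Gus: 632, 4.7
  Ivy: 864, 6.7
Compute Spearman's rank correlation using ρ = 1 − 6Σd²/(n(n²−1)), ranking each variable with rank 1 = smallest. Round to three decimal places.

Ranks of variable 1: 2, 1, 3, 4, 5
Ranks of variable 2: 2, 5, 4, 1, 3
d = r₁ − r₂: 0, -4, -1, 3, 2
d²: 0, 16, 1, 9, 4; Σd² = 30
ρ = 1 − 6·30/(5·24) = 1 − 180/120 = -0.500

-0.500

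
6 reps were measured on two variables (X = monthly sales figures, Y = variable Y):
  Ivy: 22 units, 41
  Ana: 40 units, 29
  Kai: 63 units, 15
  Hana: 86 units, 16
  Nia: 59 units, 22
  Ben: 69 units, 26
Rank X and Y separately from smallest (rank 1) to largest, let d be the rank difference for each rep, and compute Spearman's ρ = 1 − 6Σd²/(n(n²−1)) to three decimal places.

Ranks of variable 1: 1, 2, 4, 6, 3, 5
Ranks of variable 2: 6, 5, 1, 2, 3, 4
d = r₁ − r₂: -5, -3, 3, 4, 0, 1
d²: 25, 9, 9, 16, 0, 1; Σd² = 60
ρ = 1 − 6·60/(6·35) = 1 − 360/210 = -0.714

-0.714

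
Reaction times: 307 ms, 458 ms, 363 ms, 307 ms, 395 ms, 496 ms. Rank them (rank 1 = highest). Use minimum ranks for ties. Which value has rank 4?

Sorted (descending): 496, 458, 395, 363, 307, 307
The 2 values of 307 occupy positions 5–6 → each gets rank 5.
Rank 4 → value 363.

363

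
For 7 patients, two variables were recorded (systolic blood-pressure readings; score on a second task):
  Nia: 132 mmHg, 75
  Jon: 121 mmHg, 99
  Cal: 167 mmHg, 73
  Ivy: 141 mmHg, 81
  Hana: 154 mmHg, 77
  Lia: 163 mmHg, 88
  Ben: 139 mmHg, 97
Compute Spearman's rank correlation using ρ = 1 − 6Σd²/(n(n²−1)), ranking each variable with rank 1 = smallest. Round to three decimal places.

Ranks of variable 1: 2, 1, 7, 4, 5, 6, 3
Ranks of variable 2: 2, 7, 1, 4, 3, 5, 6
d = r₁ − r₂: 0, -6, 6, 0, 2, 1, -3
d²: 0, 36, 36, 0, 4, 1, 9; Σd² = 86
ρ = 1 − 6·86/(7·48) = 1 − 516/336 = -0.536

-0.536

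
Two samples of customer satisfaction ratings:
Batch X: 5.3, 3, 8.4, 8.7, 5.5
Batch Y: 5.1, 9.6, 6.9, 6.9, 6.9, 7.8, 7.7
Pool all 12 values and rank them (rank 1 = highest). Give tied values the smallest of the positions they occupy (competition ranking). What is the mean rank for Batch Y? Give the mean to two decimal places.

5.57

Sorted (descending): 9.6, 8.7, 8.4, 7.8, 7.7, 6.9, 6.9, 6.9, 5.5, 5.3, 5.1, 3
The 3 values of 6.9 occupy positions 6–8 → each gets rank 6.
Batch Y values → pooled ranks: 5.1→11, 9.6→1, 6.9→6, 6.9→6, 6.9→6, 7.8→4, 7.7→5
Mean rank = (11 + 1 + 6 + 6 + 6 + 4 + 5) / 7 = 5.57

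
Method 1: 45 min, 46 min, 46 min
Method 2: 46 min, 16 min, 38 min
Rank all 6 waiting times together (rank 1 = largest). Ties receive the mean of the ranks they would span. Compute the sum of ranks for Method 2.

13

Sorted (descending): 46, 46, 46, 45, 38, 16
The 3 values of 46 occupy positions 1–3 → average rank 2.
Method 2 values → pooled ranks: 46→2, 16→6, 38→5
Rank sum = 2 + 6 + 5 = 13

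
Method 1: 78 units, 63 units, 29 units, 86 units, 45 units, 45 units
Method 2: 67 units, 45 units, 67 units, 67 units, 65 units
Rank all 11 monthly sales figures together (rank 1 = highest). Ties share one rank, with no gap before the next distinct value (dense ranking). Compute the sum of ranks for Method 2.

19

Sorted (descending): 86, 78, 67, 67, 67, 65, 63, 45, 45, 45, 29
The 3 values of 67 share dense rank 3.
The 3 values of 45 share dense rank 6.
Remaining distinct values take the next consecutive integers.
Method 2 values → pooled ranks: 67→3, 45→6, 67→3, 67→3, 65→4
Rank sum = 3 + 6 + 3 + 3 + 4 = 19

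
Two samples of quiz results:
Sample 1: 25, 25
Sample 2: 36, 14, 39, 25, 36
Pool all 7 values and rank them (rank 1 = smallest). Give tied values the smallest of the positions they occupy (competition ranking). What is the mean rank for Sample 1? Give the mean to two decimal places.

2.00

Sorted (ascending): 14, 25, 25, 25, 36, 36, 39
The 3 values of 25 occupy positions 2–4 → each gets rank 2.
The 2 values of 36 occupy positions 5–6 → each gets rank 5.
Sample 1 values → pooled ranks: 25→2, 25→2
Mean rank = (2 + 2) / 2 = 2.00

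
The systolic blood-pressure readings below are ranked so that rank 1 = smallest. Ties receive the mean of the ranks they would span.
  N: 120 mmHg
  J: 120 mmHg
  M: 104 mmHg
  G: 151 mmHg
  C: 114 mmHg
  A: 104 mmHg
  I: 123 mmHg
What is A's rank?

Sorted (ascending): 104, 104, 114, 120, 120, 123, 151
The 2 values of 104 occupy positions 1–2 → average rank (1+2)/2 = 1.5.
The 2 values of 120 occupy positions 4–5 → average rank (4+5)/2 = 4.5.
A has value 104 mmHg → rank 1.5.

1.5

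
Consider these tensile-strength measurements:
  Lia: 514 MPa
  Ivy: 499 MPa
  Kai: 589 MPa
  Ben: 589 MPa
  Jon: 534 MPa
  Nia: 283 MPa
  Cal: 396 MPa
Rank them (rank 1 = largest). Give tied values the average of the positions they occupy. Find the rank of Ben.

Sorted (descending): 589, 589, 534, 514, 499, 396, 283
The 2 values of 589 occupy positions 1–2 → average rank (1+2)/2 = 1.5.
Ben has value 589 MPa → rank 1.5.

1.5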